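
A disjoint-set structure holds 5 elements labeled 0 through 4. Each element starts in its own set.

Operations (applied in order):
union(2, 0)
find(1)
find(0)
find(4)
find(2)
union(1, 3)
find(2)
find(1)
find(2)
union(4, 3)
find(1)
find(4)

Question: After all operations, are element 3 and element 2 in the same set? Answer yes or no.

Step 1: union(2, 0) -> merged; set of 2 now {0, 2}
Step 2: find(1) -> no change; set of 1 is {1}
Step 3: find(0) -> no change; set of 0 is {0, 2}
Step 4: find(4) -> no change; set of 4 is {4}
Step 5: find(2) -> no change; set of 2 is {0, 2}
Step 6: union(1, 3) -> merged; set of 1 now {1, 3}
Step 7: find(2) -> no change; set of 2 is {0, 2}
Step 8: find(1) -> no change; set of 1 is {1, 3}
Step 9: find(2) -> no change; set of 2 is {0, 2}
Step 10: union(4, 3) -> merged; set of 4 now {1, 3, 4}
Step 11: find(1) -> no change; set of 1 is {1, 3, 4}
Step 12: find(4) -> no change; set of 4 is {1, 3, 4}
Set of 3: {1, 3, 4}; 2 is not a member.

Answer: no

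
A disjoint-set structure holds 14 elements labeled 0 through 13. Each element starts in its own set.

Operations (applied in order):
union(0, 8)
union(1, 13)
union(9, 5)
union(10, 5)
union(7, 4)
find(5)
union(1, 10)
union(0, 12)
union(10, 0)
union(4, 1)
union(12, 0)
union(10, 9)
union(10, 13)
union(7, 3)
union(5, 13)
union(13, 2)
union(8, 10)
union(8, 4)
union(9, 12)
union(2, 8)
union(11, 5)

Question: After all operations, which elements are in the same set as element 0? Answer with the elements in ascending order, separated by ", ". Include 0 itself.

Step 1: union(0, 8) -> merged; set of 0 now {0, 8}
Step 2: union(1, 13) -> merged; set of 1 now {1, 13}
Step 3: union(9, 5) -> merged; set of 9 now {5, 9}
Step 4: union(10, 5) -> merged; set of 10 now {5, 9, 10}
Step 5: union(7, 4) -> merged; set of 7 now {4, 7}
Step 6: find(5) -> no change; set of 5 is {5, 9, 10}
Step 7: union(1, 10) -> merged; set of 1 now {1, 5, 9, 10, 13}
Step 8: union(0, 12) -> merged; set of 0 now {0, 8, 12}
Step 9: union(10, 0) -> merged; set of 10 now {0, 1, 5, 8, 9, 10, 12, 13}
Step 10: union(4, 1) -> merged; set of 4 now {0, 1, 4, 5, 7, 8, 9, 10, 12, 13}
Step 11: union(12, 0) -> already same set; set of 12 now {0, 1, 4, 5, 7, 8, 9, 10, 12, 13}
Step 12: union(10, 9) -> already same set; set of 10 now {0, 1, 4, 5, 7, 8, 9, 10, 12, 13}
Step 13: union(10, 13) -> already same set; set of 10 now {0, 1, 4, 5, 7, 8, 9, 10, 12, 13}
Step 14: union(7, 3) -> merged; set of 7 now {0, 1, 3, 4, 5, 7, 8, 9, 10, 12, 13}
Step 15: union(5, 13) -> already same set; set of 5 now {0, 1, 3, 4, 5, 7, 8, 9, 10, 12, 13}
Step 16: union(13, 2) -> merged; set of 13 now {0, 1, 2, 3, 4, 5, 7, 8, 9, 10, 12, 13}
Step 17: union(8, 10) -> already same set; set of 8 now {0, 1, 2, 3, 4, 5, 7, 8, 9, 10, 12, 13}
Step 18: union(8, 4) -> already same set; set of 8 now {0, 1, 2, 3, 4, 5, 7, 8, 9, 10, 12, 13}
Step 19: union(9, 12) -> already same set; set of 9 now {0, 1, 2, 3, 4, 5, 7, 8, 9, 10, 12, 13}
Step 20: union(2, 8) -> already same set; set of 2 now {0, 1, 2, 3, 4, 5, 7, 8, 9, 10, 12, 13}
Step 21: union(11, 5) -> merged; set of 11 now {0, 1, 2, 3, 4, 5, 7, 8, 9, 10, 11, 12, 13}
Component of 0: {0, 1, 2, 3, 4, 5, 7, 8, 9, 10, 11, 12, 13}

Answer: 0, 1, 2, 3, 4, 5, 7, 8, 9, 10, 11, 12, 13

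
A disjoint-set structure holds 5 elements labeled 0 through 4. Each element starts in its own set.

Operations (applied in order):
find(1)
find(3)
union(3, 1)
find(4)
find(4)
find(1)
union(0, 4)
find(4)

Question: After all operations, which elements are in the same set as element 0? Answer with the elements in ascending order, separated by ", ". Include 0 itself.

Step 1: find(1) -> no change; set of 1 is {1}
Step 2: find(3) -> no change; set of 3 is {3}
Step 3: union(3, 1) -> merged; set of 3 now {1, 3}
Step 4: find(4) -> no change; set of 4 is {4}
Step 5: find(4) -> no change; set of 4 is {4}
Step 6: find(1) -> no change; set of 1 is {1, 3}
Step 7: union(0, 4) -> merged; set of 0 now {0, 4}
Step 8: find(4) -> no change; set of 4 is {0, 4}
Component of 0: {0, 4}

Answer: 0, 4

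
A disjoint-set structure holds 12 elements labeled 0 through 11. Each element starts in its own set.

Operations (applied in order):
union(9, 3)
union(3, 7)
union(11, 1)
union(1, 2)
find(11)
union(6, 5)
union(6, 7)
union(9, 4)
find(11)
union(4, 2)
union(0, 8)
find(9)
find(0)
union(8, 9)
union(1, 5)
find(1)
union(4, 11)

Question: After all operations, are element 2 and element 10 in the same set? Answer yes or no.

Step 1: union(9, 3) -> merged; set of 9 now {3, 9}
Step 2: union(3, 7) -> merged; set of 3 now {3, 7, 9}
Step 3: union(11, 1) -> merged; set of 11 now {1, 11}
Step 4: union(1, 2) -> merged; set of 1 now {1, 2, 11}
Step 5: find(11) -> no change; set of 11 is {1, 2, 11}
Step 6: union(6, 5) -> merged; set of 6 now {5, 6}
Step 7: union(6, 7) -> merged; set of 6 now {3, 5, 6, 7, 9}
Step 8: union(9, 4) -> merged; set of 9 now {3, 4, 5, 6, 7, 9}
Step 9: find(11) -> no change; set of 11 is {1, 2, 11}
Step 10: union(4, 2) -> merged; set of 4 now {1, 2, 3, 4, 5, 6, 7, 9, 11}
Step 11: union(0, 8) -> merged; set of 0 now {0, 8}
Step 12: find(9) -> no change; set of 9 is {1, 2, 3, 4, 5, 6, 7, 9, 11}
Step 13: find(0) -> no change; set of 0 is {0, 8}
Step 14: union(8, 9) -> merged; set of 8 now {0, 1, 2, 3, 4, 5, 6, 7, 8, 9, 11}
Step 15: union(1, 5) -> already same set; set of 1 now {0, 1, 2, 3, 4, 5, 6, 7, 8, 9, 11}
Step 16: find(1) -> no change; set of 1 is {0, 1, 2, 3, 4, 5, 6, 7, 8, 9, 11}
Step 17: union(4, 11) -> already same set; set of 4 now {0, 1, 2, 3, 4, 5, 6, 7, 8, 9, 11}
Set of 2: {0, 1, 2, 3, 4, 5, 6, 7, 8, 9, 11}; 10 is not a member.

Answer: no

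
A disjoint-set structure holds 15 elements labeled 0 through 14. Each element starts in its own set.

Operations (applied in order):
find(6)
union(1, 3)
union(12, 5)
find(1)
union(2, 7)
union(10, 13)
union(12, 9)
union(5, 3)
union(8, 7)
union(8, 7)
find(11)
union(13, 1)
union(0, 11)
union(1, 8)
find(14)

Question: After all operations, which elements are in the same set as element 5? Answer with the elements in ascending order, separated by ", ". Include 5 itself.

Answer: 1, 2, 3, 5, 7, 8, 9, 10, 12, 13

Derivation:
Step 1: find(6) -> no change; set of 6 is {6}
Step 2: union(1, 3) -> merged; set of 1 now {1, 3}
Step 3: union(12, 5) -> merged; set of 12 now {5, 12}
Step 4: find(1) -> no change; set of 1 is {1, 3}
Step 5: union(2, 7) -> merged; set of 2 now {2, 7}
Step 6: union(10, 13) -> merged; set of 10 now {10, 13}
Step 7: union(12, 9) -> merged; set of 12 now {5, 9, 12}
Step 8: union(5, 3) -> merged; set of 5 now {1, 3, 5, 9, 12}
Step 9: union(8, 7) -> merged; set of 8 now {2, 7, 8}
Step 10: union(8, 7) -> already same set; set of 8 now {2, 7, 8}
Step 11: find(11) -> no change; set of 11 is {11}
Step 12: union(13, 1) -> merged; set of 13 now {1, 3, 5, 9, 10, 12, 13}
Step 13: union(0, 11) -> merged; set of 0 now {0, 11}
Step 14: union(1, 8) -> merged; set of 1 now {1, 2, 3, 5, 7, 8, 9, 10, 12, 13}
Step 15: find(14) -> no change; set of 14 is {14}
Component of 5: {1, 2, 3, 5, 7, 8, 9, 10, 12, 13}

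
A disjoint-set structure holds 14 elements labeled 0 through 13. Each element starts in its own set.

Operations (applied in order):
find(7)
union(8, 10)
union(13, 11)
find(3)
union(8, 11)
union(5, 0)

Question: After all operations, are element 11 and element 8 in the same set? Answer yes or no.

Answer: yes

Derivation:
Step 1: find(7) -> no change; set of 7 is {7}
Step 2: union(8, 10) -> merged; set of 8 now {8, 10}
Step 3: union(13, 11) -> merged; set of 13 now {11, 13}
Step 4: find(3) -> no change; set of 3 is {3}
Step 5: union(8, 11) -> merged; set of 8 now {8, 10, 11, 13}
Step 6: union(5, 0) -> merged; set of 5 now {0, 5}
Set of 11: {8, 10, 11, 13}; 8 is a member.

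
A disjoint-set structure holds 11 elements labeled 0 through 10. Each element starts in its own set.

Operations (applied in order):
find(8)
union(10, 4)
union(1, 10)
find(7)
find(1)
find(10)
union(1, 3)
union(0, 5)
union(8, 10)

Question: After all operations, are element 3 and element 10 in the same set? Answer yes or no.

Answer: yes

Derivation:
Step 1: find(8) -> no change; set of 8 is {8}
Step 2: union(10, 4) -> merged; set of 10 now {4, 10}
Step 3: union(1, 10) -> merged; set of 1 now {1, 4, 10}
Step 4: find(7) -> no change; set of 7 is {7}
Step 5: find(1) -> no change; set of 1 is {1, 4, 10}
Step 6: find(10) -> no change; set of 10 is {1, 4, 10}
Step 7: union(1, 3) -> merged; set of 1 now {1, 3, 4, 10}
Step 8: union(0, 5) -> merged; set of 0 now {0, 5}
Step 9: union(8, 10) -> merged; set of 8 now {1, 3, 4, 8, 10}
Set of 3: {1, 3, 4, 8, 10}; 10 is a member.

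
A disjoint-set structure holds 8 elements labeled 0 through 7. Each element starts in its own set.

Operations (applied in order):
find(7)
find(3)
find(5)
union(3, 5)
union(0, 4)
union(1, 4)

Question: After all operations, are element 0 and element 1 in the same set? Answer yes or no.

Answer: yes

Derivation:
Step 1: find(7) -> no change; set of 7 is {7}
Step 2: find(3) -> no change; set of 3 is {3}
Step 3: find(5) -> no change; set of 5 is {5}
Step 4: union(3, 5) -> merged; set of 3 now {3, 5}
Step 5: union(0, 4) -> merged; set of 0 now {0, 4}
Step 6: union(1, 4) -> merged; set of 1 now {0, 1, 4}
Set of 0: {0, 1, 4}; 1 is a member.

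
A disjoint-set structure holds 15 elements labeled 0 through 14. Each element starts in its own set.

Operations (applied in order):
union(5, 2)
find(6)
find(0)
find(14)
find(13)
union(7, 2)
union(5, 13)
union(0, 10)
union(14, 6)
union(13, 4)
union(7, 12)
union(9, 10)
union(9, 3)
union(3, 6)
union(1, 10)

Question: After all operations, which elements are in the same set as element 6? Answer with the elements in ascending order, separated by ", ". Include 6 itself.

Step 1: union(5, 2) -> merged; set of 5 now {2, 5}
Step 2: find(6) -> no change; set of 6 is {6}
Step 3: find(0) -> no change; set of 0 is {0}
Step 4: find(14) -> no change; set of 14 is {14}
Step 5: find(13) -> no change; set of 13 is {13}
Step 6: union(7, 2) -> merged; set of 7 now {2, 5, 7}
Step 7: union(5, 13) -> merged; set of 5 now {2, 5, 7, 13}
Step 8: union(0, 10) -> merged; set of 0 now {0, 10}
Step 9: union(14, 6) -> merged; set of 14 now {6, 14}
Step 10: union(13, 4) -> merged; set of 13 now {2, 4, 5, 7, 13}
Step 11: union(7, 12) -> merged; set of 7 now {2, 4, 5, 7, 12, 13}
Step 12: union(9, 10) -> merged; set of 9 now {0, 9, 10}
Step 13: union(9, 3) -> merged; set of 9 now {0, 3, 9, 10}
Step 14: union(3, 6) -> merged; set of 3 now {0, 3, 6, 9, 10, 14}
Step 15: union(1, 10) -> merged; set of 1 now {0, 1, 3, 6, 9, 10, 14}
Component of 6: {0, 1, 3, 6, 9, 10, 14}

Answer: 0, 1, 3, 6, 9, 10, 14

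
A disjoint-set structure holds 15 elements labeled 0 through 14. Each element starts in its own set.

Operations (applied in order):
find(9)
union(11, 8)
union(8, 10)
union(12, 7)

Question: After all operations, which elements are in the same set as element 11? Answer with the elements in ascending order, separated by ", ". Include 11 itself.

Answer: 8, 10, 11

Derivation:
Step 1: find(9) -> no change; set of 9 is {9}
Step 2: union(11, 8) -> merged; set of 11 now {8, 11}
Step 3: union(8, 10) -> merged; set of 8 now {8, 10, 11}
Step 4: union(12, 7) -> merged; set of 12 now {7, 12}
Component of 11: {8, 10, 11}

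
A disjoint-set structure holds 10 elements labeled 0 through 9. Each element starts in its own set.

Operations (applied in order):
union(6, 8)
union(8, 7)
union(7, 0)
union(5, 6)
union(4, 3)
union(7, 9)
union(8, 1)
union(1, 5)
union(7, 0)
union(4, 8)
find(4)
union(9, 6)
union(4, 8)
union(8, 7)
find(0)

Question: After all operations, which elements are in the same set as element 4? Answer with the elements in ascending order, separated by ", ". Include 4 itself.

Step 1: union(6, 8) -> merged; set of 6 now {6, 8}
Step 2: union(8, 7) -> merged; set of 8 now {6, 7, 8}
Step 3: union(7, 0) -> merged; set of 7 now {0, 6, 7, 8}
Step 4: union(5, 6) -> merged; set of 5 now {0, 5, 6, 7, 8}
Step 5: union(4, 3) -> merged; set of 4 now {3, 4}
Step 6: union(7, 9) -> merged; set of 7 now {0, 5, 6, 7, 8, 9}
Step 7: union(8, 1) -> merged; set of 8 now {0, 1, 5, 6, 7, 8, 9}
Step 8: union(1, 5) -> already same set; set of 1 now {0, 1, 5, 6, 7, 8, 9}
Step 9: union(7, 0) -> already same set; set of 7 now {0, 1, 5, 6, 7, 8, 9}
Step 10: union(4, 8) -> merged; set of 4 now {0, 1, 3, 4, 5, 6, 7, 8, 9}
Step 11: find(4) -> no change; set of 4 is {0, 1, 3, 4, 5, 6, 7, 8, 9}
Step 12: union(9, 6) -> already same set; set of 9 now {0, 1, 3, 4, 5, 6, 7, 8, 9}
Step 13: union(4, 8) -> already same set; set of 4 now {0, 1, 3, 4, 5, 6, 7, 8, 9}
Step 14: union(8, 7) -> already same set; set of 8 now {0, 1, 3, 4, 5, 6, 7, 8, 9}
Step 15: find(0) -> no change; set of 0 is {0, 1, 3, 4, 5, 6, 7, 8, 9}
Component of 4: {0, 1, 3, 4, 5, 6, 7, 8, 9}

Answer: 0, 1, 3, 4, 5, 6, 7, 8, 9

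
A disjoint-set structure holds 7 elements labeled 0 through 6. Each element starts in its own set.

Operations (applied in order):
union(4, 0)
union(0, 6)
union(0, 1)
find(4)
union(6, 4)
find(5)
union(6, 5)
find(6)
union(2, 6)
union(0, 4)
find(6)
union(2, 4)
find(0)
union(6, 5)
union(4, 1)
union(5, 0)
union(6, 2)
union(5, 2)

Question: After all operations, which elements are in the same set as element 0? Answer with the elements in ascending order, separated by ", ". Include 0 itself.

Step 1: union(4, 0) -> merged; set of 4 now {0, 4}
Step 2: union(0, 6) -> merged; set of 0 now {0, 4, 6}
Step 3: union(0, 1) -> merged; set of 0 now {0, 1, 4, 6}
Step 4: find(4) -> no change; set of 4 is {0, 1, 4, 6}
Step 5: union(6, 4) -> already same set; set of 6 now {0, 1, 4, 6}
Step 6: find(5) -> no change; set of 5 is {5}
Step 7: union(6, 5) -> merged; set of 6 now {0, 1, 4, 5, 6}
Step 8: find(6) -> no change; set of 6 is {0, 1, 4, 5, 6}
Step 9: union(2, 6) -> merged; set of 2 now {0, 1, 2, 4, 5, 6}
Step 10: union(0, 4) -> already same set; set of 0 now {0, 1, 2, 4, 5, 6}
Step 11: find(6) -> no change; set of 6 is {0, 1, 2, 4, 5, 6}
Step 12: union(2, 4) -> already same set; set of 2 now {0, 1, 2, 4, 5, 6}
Step 13: find(0) -> no change; set of 0 is {0, 1, 2, 4, 5, 6}
Step 14: union(6, 5) -> already same set; set of 6 now {0, 1, 2, 4, 5, 6}
Step 15: union(4, 1) -> already same set; set of 4 now {0, 1, 2, 4, 5, 6}
Step 16: union(5, 0) -> already same set; set of 5 now {0, 1, 2, 4, 5, 6}
Step 17: union(6, 2) -> already same set; set of 6 now {0, 1, 2, 4, 5, 6}
Step 18: union(5, 2) -> already same set; set of 5 now {0, 1, 2, 4, 5, 6}
Component of 0: {0, 1, 2, 4, 5, 6}

Answer: 0, 1, 2, 4, 5, 6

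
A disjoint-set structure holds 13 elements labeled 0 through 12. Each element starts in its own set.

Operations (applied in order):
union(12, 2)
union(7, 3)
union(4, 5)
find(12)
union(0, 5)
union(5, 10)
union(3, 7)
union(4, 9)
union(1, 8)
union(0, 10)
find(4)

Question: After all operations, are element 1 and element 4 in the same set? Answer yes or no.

Step 1: union(12, 2) -> merged; set of 12 now {2, 12}
Step 2: union(7, 3) -> merged; set of 7 now {3, 7}
Step 3: union(4, 5) -> merged; set of 4 now {4, 5}
Step 4: find(12) -> no change; set of 12 is {2, 12}
Step 5: union(0, 5) -> merged; set of 0 now {0, 4, 5}
Step 6: union(5, 10) -> merged; set of 5 now {0, 4, 5, 10}
Step 7: union(3, 7) -> already same set; set of 3 now {3, 7}
Step 8: union(4, 9) -> merged; set of 4 now {0, 4, 5, 9, 10}
Step 9: union(1, 8) -> merged; set of 1 now {1, 8}
Step 10: union(0, 10) -> already same set; set of 0 now {0, 4, 5, 9, 10}
Step 11: find(4) -> no change; set of 4 is {0, 4, 5, 9, 10}
Set of 1: {1, 8}; 4 is not a member.

Answer: no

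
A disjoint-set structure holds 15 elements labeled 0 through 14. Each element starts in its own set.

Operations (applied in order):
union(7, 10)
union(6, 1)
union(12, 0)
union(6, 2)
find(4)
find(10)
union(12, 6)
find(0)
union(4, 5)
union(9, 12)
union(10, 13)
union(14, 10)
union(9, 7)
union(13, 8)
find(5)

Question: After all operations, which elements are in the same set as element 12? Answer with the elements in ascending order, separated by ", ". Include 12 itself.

Step 1: union(7, 10) -> merged; set of 7 now {7, 10}
Step 2: union(6, 1) -> merged; set of 6 now {1, 6}
Step 3: union(12, 0) -> merged; set of 12 now {0, 12}
Step 4: union(6, 2) -> merged; set of 6 now {1, 2, 6}
Step 5: find(4) -> no change; set of 4 is {4}
Step 6: find(10) -> no change; set of 10 is {7, 10}
Step 7: union(12, 6) -> merged; set of 12 now {0, 1, 2, 6, 12}
Step 8: find(0) -> no change; set of 0 is {0, 1, 2, 6, 12}
Step 9: union(4, 5) -> merged; set of 4 now {4, 5}
Step 10: union(9, 12) -> merged; set of 9 now {0, 1, 2, 6, 9, 12}
Step 11: union(10, 13) -> merged; set of 10 now {7, 10, 13}
Step 12: union(14, 10) -> merged; set of 14 now {7, 10, 13, 14}
Step 13: union(9, 7) -> merged; set of 9 now {0, 1, 2, 6, 7, 9, 10, 12, 13, 14}
Step 14: union(13, 8) -> merged; set of 13 now {0, 1, 2, 6, 7, 8, 9, 10, 12, 13, 14}
Step 15: find(5) -> no change; set of 5 is {4, 5}
Component of 12: {0, 1, 2, 6, 7, 8, 9, 10, 12, 13, 14}

Answer: 0, 1, 2, 6, 7, 8, 9, 10, 12, 13, 14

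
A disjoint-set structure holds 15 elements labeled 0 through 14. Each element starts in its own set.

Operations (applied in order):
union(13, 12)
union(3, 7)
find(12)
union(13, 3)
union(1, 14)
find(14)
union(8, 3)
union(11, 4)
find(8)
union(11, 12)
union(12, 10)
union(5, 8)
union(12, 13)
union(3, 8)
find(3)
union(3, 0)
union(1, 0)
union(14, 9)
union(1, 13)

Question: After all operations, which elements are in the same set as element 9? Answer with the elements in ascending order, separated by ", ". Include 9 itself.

Answer: 0, 1, 3, 4, 5, 7, 8, 9, 10, 11, 12, 13, 14

Derivation:
Step 1: union(13, 12) -> merged; set of 13 now {12, 13}
Step 2: union(3, 7) -> merged; set of 3 now {3, 7}
Step 3: find(12) -> no change; set of 12 is {12, 13}
Step 4: union(13, 3) -> merged; set of 13 now {3, 7, 12, 13}
Step 5: union(1, 14) -> merged; set of 1 now {1, 14}
Step 6: find(14) -> no change; set of 14 is {1, 14}
Step 7: union(8, 3) -> merged; set of 8 now {3, 7, 8, 12, 13}
Step 8: union(11, 4) -> merged; set of 11 now {4, 11}
Step 9: find(8) -> no change; set of 8 is {3, 7, 8, 12, 13}
Step 10: union(11, 12) -> merged; set of 11 now {3, 4, 7, 8, 11, 12, 13}
Step 11: union(12, 10) -> merged; set of 12 now {3, 4, 7, 8, 10, 11, 12, 13}
Step 12: union(5, 8) -> merged; set of 5 now {3, 4, 5, 7, 8, 10, 11, 12, 13}
Step 13: union(12, 13) -> already same set; set of 12 now {3, 4, 5, 7, 8, 10, 11, 12, 13}
Step 14: union(3, 8) -> already same set; set of 3 now {3, 4, 5, 7, 8, 10, 11, 12, 13}
Step 15: find(3) -> no change; set of 3 is {3, 4, 5, 7, 8, 10, 11, 12, 13}
Step 16: union(3, 0) -> merged; set of 3 now {0, 3, 4, 5, 7, 8, 10, 11, 12, 13}
Step 17: union(1, 0) -> merged; set of 1 now {0, 1, 3, 4, 5, 7, 8, 10, 11, 12, 13, 14}
Step 18: union(14, 9) -> merged; set of 14 now {0, 1, 3, 4, 5, 7, 8, 9, 10, 11, 12, 13, 14}
Step 19: union(1, 13) -> already same set; set of 1 now {0, 1, 3, 4, 5, 7, 8, 9, 10, 11, 12, 13, 14}
Component of 9: {0, 1, 3, 4, 5, 7, 8, 9, 10, 11, 12, 13, 14}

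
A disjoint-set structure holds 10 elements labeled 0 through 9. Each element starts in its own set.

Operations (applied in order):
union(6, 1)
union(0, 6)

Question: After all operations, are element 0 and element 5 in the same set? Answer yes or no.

Step 1: union(6, 1) -> merged; set of 6 now {1, 6}
Step 2: union(0, 6) -> merged; set of 0 now {0, 1, 6}
Set of 0: {0, 1, 6}; 5 is not a member.

Answer: no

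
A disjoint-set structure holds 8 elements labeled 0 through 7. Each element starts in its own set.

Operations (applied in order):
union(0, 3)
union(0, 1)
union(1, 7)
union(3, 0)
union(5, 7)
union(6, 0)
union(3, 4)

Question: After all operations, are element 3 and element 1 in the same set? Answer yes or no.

Answer: yes

Derivation:
Step 1: union(0, 3) -> merged; set of 0 now {0, 3}
Step 2: union(0, 1) -> merged; set of 0 now {0, 1, 3}
Step 3: union(1, 7) -> merged; set of 1 now {0, 1, 3, 7}
Step 4: union(3, 0) -> already same set; set of 3 now {0, 1, 3, 7}
Step 5: union(5, 7) -> merged; set of 5 now {0, 1, 3, 5, 7}
Step 6: union(6, 0) -> merged; set of 6 now {0, 1, 3, 5, 6, 7}
Step 7: union(3, 4) -> merged; set of 3 now {0, 1, 3, 4, 5, 6, 7}
Set of 3: {0, 1, 3, 4, 5, 6, 7}; 1 is a member.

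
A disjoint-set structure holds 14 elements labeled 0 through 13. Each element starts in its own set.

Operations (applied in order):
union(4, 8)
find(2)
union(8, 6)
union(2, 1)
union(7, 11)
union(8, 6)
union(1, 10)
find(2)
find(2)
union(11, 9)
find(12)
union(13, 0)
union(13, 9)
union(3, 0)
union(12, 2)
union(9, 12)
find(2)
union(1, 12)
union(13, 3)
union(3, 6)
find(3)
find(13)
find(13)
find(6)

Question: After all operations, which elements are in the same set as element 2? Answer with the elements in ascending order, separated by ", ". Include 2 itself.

Step 1: union(4, 8) -> merged; set of 4 now {4, 8}
Step 2: find(2) -> no change; set of 2 is {2}
Step 3: union(8, 6) -> merged; set of 8 now {4, 6, 8}
Step 4: union(2, 1) -> merged; set of 2 now {1, 2}
Step 5: union(7, 11) -> merged; set of 7 now {7, 11}
Step 6: union(8, 6) -> already same set; set of 8 now {4, 6, 8}
Step 7: union(1, 10) -> merged; set of 1 now {1, 2, 10}
Step 8: find(2) -> no change; set of 2 is {1, 2, 10}
Step 9: find(2) -> no change; set of 2 is {1, 2, 10}
Step 10: union(11, 9) -> merged; set of 11 now {7, 9, 11}
Step 11: find(12) -> no change; set of 12 is {12}
Step 12: union(13, 0) -> merged; set of 13 now {0, 13}
Step 13: union(13, 9) -> merged; set of 13 now {0, 7, 9, 11, 13}
Step 14: union(3, 0) -> merged; set of 3 now {0, 3, 7, 9, 11, 13}
Step 15: union(12, 2) -> merged; set of 12 now {1, 2, 10, 12}
Step 16: union(9, 12) -> merged; set of 9 now {0, 1, 2, 3, 7, 9, 10, 11, 12, 13}
Step 17: find(2) -> no change; set of 2 is {0, 1, 2, 3, 7, 9, 10, 11, 12, 13}
Step 18: union(1, 12) -> already same set; set of 1 now {0, 1, 2, 3, 7, 9, 10, 11, 12, 13}
Step 19: union(13, 3) -> already same set; set of 13 now {0, 1, 2, 3, 7, 9, 10, 11, 12, 13}
Step 20: union(3, 6) -> merged; set of 3 now {0, 1, 2, 3, 4, 6, 7, 8, 9, 10, 11, 12, 13}
Step 21: find(3) -> no change; set of 3 is {0, 1, 2, 3, 4, 6, 7, 8, 9, 10, 11, 12, 13}
Step 22: find(13) -> no change; set of 13 is {0, 1, 2, 3, 4, 6, 7, 8, 9, 10, 11, 12, 13}
Step 23: find(13) -> no change; set of 13 is {0, 1, 2, 3, 4, 6, 7, 8, 9, 10, 11, 12, 13}
Step 24: find(6) -> no change; set of 6 is {0, 1, 2, 3, 4, 6, 7, 8, 9, 10, 11, 12, 13}
Component of 2: {0, 1, 2, 3, 4, 6, 7, 8, 9, 10, 11, 12, 13}

Answer: 0, 1, 2, 3, 4, 6, 7, 8, 9, 10, 11, 12, 13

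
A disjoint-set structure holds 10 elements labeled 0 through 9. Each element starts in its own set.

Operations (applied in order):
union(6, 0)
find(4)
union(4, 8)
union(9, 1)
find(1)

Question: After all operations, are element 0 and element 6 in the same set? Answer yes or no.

Answer: yes

Derivation:
Step 1: union(6, 0) -> merged; set of 6 now {0, 6}
Step 2: find(4) -> no change; set of 4 is {4}
Step 3: union(4, 8) -> merged; set of 4 now {4, 8}
Step 4: union(9, 1) -> merged; set of 9 now {1, 9}
Step 5: find(1) -> no change; set of 1 is {1, 9}
Set of 0: {0, 6}; 6 is a member.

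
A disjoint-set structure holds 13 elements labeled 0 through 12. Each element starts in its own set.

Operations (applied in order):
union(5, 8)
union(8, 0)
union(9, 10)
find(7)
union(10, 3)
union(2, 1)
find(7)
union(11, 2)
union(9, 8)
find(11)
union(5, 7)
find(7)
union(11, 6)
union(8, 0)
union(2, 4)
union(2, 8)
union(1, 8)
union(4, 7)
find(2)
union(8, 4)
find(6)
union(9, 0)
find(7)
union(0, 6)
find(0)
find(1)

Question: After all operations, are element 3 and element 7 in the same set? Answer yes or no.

Step 1: union(5, 8) -> merged; set of 5 now {5, 8}
Step 2: union(8, 0) -> merged; set of 8 now {0, 5, 8}
Step 3: union(9, 10) -> merged; set of 9 now {9, 10}
Step 4: find(7) -> no change; set of 7 is {7}
Step 5: union(10, 3) -> merged; set of 10 now {3, 9, 10}
Step 6: union(2, 1) -> merged; set of 2 now {1, 2}
Step 7: find(7) -> no change; set of 7 is {7}
Step 8: union(11, 2) -> merged; set of 11 now {1, 2, 11}
Step 9: union(9, 8) -> merged; set of 9 now {0, 3, 5, 8, 9, 10}
Step 10: find(11) -> no change; set of 11 is {1, 2, 11}
Step 11: union(5, 7) -> merged; set of 5 now {0, 3, 5, 7, 8, 9, 10}
Step 12: find(7) -> no change; set of 7 is {0, 3, 5, 7, 8, 9, 10}
Step 13: union(11, 6) -> merged; set of 11 now {1, 2, 6, 11}
Step 14: union(8, 0) -> already same set; set of 8 now {0, 3, 5, 7, 8, 9, 10}
Step 15: union(2, 4) -> merged; set of 2 now {1, 2, 4, 6, 11}
Step 16: union(2, 8) -> merged; set of 2 now {0, 1, 2, 3, 4, 5, 6, 7, 8, 9, 10, 11}
Step 17: union(1, 8) -> already same set; set of 1 now {0, 1, 2, 3, 4, 5, 6, 7, 8, 9, 10, 11}
Step 18: union(4, 7) -> already same set; set of 4 now {0, 1, 2, 3, 4, 5, 6, 7, 8, 9, 10, 11}
Step 19: find(2) -> no change; set of 2 is {0, 1, 2, 3, 4, 5, 6, 7, 8, 9, 10, 11}
Step 20: union(8, 4) -> already same set; set of 8 now {0, 1, 2, 3, 4, 5, 6, 7, 8, 9, 10, 11}
Step 21: find(6) -> no change; set of 6 is {0, 1, 2, 3, 4, 5, 6, 7, 8, 9, 10, 11}
Step 22: union(9, 0) -> already same set; set of 9 now {0, 1, 2, 3, 4, 5, 6, 7, 8, 9, 10, 11}
Step 23: find(7) -> no change; set of 7 is {0, 1, 2, 3, 4, 5, 6, 7, 8, 9, 10, 11}
Step 24: union(0, 6) -> already same set; set of 0 now {0, 1, 2, 3, 4, 5, 6, 7, 8, 9, 10, 11}
Step 25: find(0) -> no change; set of 0 is {0, 1, 2, 3, 4, 5, 6, 7, 8, 9, 10, 11}
Step 26: find(1) -> no change; set of 1 is {0, 1, 2, 3, 4, 5, 6, 7, 8, 9, 10, 11}
Set of 3: {0, 1, 2, 3, 4, 5, 6, 7, 8, 9, 10, 11}; 7 is a member.

Answer: yes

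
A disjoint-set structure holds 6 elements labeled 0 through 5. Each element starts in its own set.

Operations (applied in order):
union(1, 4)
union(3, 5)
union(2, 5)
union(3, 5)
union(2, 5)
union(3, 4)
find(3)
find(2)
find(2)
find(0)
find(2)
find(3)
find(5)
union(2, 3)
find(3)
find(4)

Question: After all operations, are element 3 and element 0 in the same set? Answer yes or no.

Step 1: union(1, 4) -> merged; set of 1 now {1, 4}
Step 2: union(3, 5) -> merged; set of 3 now {3, 5}
Step 3: union(2, 5) -> merged; set of 2 now {2, 3, 5}
Step 4: union(3, 5) -> already same set; set of 3 now {2, 3, 5}
Step 5: union(2, 5) -> already same set; set of 2 now {2, 3, 5}
Step 6: union(3, 4) -> merged; set of 3 now {1, 2, 3, 4, 5}
Step 7: find(3) -> no change; set of 3 is {1, 2, 3, 4, 5}
Step 8: find(2) -> no change; set of 2 is {1, 2, 3, 4, 5}
Step 9: find(2) -> no change; set of 2 is {1, 2, 3, 4, 5}
Step 10: find(0) -> no change; set of 0 is {0}
Step 11: find(2) -> no change; set of 2 is {1, 2, 3, 4, 5}
Step 12: find(3) -> no change; set of 3 is {1, 2, 3, 4, 5}
Step 13: find(5) -> no change; set of 5 is {1, 2, 3, 4, 5}
Step 14: union(2, 3) -> already same set; set of 2 now {1, 2, 3, 4, 5}
Step 15: find(3) -> no change; set of 3 is {1, 2, 3, 4, 5}
Step 16: find(4) -> no change; set of 4 is {1, 2, 3, 4, 5}
Set of 3: {1, 2, 3, 4, 5}; 0 is not a member.

Answer: no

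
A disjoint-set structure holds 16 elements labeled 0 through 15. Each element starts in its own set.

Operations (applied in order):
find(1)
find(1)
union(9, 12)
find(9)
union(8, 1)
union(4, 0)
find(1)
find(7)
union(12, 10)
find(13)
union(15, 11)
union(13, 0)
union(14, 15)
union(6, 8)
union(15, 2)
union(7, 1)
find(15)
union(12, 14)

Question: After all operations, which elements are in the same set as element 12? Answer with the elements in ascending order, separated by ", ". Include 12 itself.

Answer: 2, 9, 10, 11, 12, 14, 15

Derivation:
Step 1: find(1) -> no change; set of 1 is {1}
Step 2: find(1) -> no change; set of 1 is {1}
Step 3: union(9, 12) -> merged; set of 9 now {9, 12}
Step 4: find(9) -> no change; set of 9 is {9, 12}
Step 5: union(8, 1) -> merged; set of 8 now {1, 8}
Step 6: union(4, 0) -> merged; set of 4 now {0, 4}
Step 7: find(1) -> no change; set of 1 is {1, 8}
Step 8: find(7) -> no change; set of 7 is {7}
Step 9: union(12, 10) -> merged; set of 12 now {9, 10, 12}
Step 10: find(13) -> no change; set of 13 is {13}
Step 11: union(15, 11) -> merged; set of 15 now {11, 15}
Step 12: union(13, 0) -> merged; set of 13 now {0, 4, 13}
Step 13: union(14, 15) -> merged; set of 14 now {11, 14, 15}
Step 14: union(6, 8) -> merged; set of 6 now {1, 6, 8}
Step 15: union(15, 2) -> merged; set of 15 now {2, 11, 14, 15}
Step 16: union(7, 1) -> merged; set of 7 now {1, 6, 7, 8}
Step 17: find(15) -> no change; set of 15 is {2, 11, 14, 15}
Step 18: union(12, 14) -> merged; set of 12 now {2, 9, 10, 11, 12, 14, 15}
Component of 12: {2, 9, 10, 11, 12, 14, 15}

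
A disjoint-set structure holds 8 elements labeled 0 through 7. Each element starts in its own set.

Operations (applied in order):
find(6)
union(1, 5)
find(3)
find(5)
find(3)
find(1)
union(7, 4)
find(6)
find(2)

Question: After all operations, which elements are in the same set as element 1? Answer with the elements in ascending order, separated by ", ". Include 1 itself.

Answer: 1, 5

Derivation:
Step 1: find(6) -> no change; set of 6 is {6}
Step 2: union(1, 5) -> merged; set of 1 now {1, 5}
Step 3: find(3) -> no change; set of 3 is {3}
Step 4: find(5) -> no change; set of 5 is {1, 5}
Step 5: find(3) -> no change; set of 3 is {3}
Step 6: find(1) -> no change; set of 1 is {1, 5}
Step 7: union(7, 4) -> merged; set of 7 now {4, 7}
Step 8: find(6) -> no change; set of 6 is {6}
Step 9: find(2) -> no change; set of 2 is {2}
Component of 1: {1, 5}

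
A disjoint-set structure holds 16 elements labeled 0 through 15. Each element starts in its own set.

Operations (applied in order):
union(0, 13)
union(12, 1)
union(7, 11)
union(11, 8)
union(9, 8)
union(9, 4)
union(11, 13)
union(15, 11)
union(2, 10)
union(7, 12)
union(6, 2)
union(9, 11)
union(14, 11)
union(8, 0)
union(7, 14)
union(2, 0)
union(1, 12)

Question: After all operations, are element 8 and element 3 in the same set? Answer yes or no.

Answer: no

Derivation:
Step 1: union(0, 13) -> merged; set of 0 now {0, 13}
Step 2: union(12, 1) -> merged; set of 12 now {1, 12}
Step 3: union(7, 11) -> merged; set of 7 now {7, 11}
Step 4: union(11, 8) -> merged; set of 11 now {7, 8, 11}
Step 5: union(9, 8) -> merged; set of 9 now {7, 8, 9, 11}
Step 6: union(9, 4) -> merged; set of 9 now {4, 7, 8, 9, 11}
Step 7: union(11, 13) -> merged; set of 11 now {0, 4, 7, 8, 9, 11, 13}
Step 8: union(15, 11) -> merged; set of 15 now {0, 4, 7, 8, 9, 11, 13, 15}
Step 9: union(2, 10) -> merged; set of 2 now {2, 10}
Step 10: union(7, 12) -> merged; set of 7 now {0, 1, 4, 7, 8, 9, 11, 12, 13, 15}
Step 11: union(6, 2) -> merged; set of 6 now {2, 6, 10}
Step 12: union(9, 11) -> already same set; set of 9 now {0, 1, 4, 7, 8, 9, 11, 12, 13, 15}
Step 13: union(14, 11) -> merged; set of 14 now {0, 1, 4, 7, 8, 9, 11, 12, 13, 14, 15}
Step 14: union(8, 0) -> already same set; set of 8 now {0, 1, 4, 7, 8, 9, 11, 12, 13, 14, 15}
Step 15: union(7, 14) -> already same set; set of 7 now {0, 1, 4, 7, 8, 9, 11, 12, 13, 14, 15}
Step 16: union(2, 0) -> merged; set of 2 now {0, 1, 2, 4, 6, 7, 8, 9, 10, 11, 12, 13, 14, 15}
Step 17: union(1, 12) -> already same set; set of 1 now {0, 1, 2, 4, 6, 7, 8, 9, 10, 11, 12, 13, 14, 15}
Set of 8: {0, 1, 2, 4, 6, 7, 8, 9, 10, 11, 12, 13, 14, 15}; 3 is not a member.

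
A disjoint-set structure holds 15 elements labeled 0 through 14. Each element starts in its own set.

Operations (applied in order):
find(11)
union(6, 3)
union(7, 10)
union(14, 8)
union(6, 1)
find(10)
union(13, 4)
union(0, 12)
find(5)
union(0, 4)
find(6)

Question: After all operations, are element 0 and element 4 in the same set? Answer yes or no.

Step 1: find(11) -> no change; set of 11 is {11}
Step 2: union(6, 3) -> merged; set of 6 now {3, 6}
Step 3: union(7, 10) -> merged; set of 7 now {7, 10}
Step 4: union(14, 8) -> merged; set of 14 now {8, 14}
Step 5: union(6, 1) -> merged; set of 6 now {1, 3, 6}
Step 6: find(10) -> no change; set of 10 is {7, 10}
Step 7: union(13, 4) -> merged; set of 13 now {4, 13}
Step 8: union(0, 12) -> merged; set of 0 now {0, 12}
Step 9: find(5) -> no change; set of 5 is {5}
Step 10: union(0, 4) -> merged; set of 0 now {0, 4, 12, 13}
Step 11: find(6) -> no change; set of 6 is {1, 3, 6}
Set of 0: {0, 4, 12, 13}; 4 is a member.

Answer: yes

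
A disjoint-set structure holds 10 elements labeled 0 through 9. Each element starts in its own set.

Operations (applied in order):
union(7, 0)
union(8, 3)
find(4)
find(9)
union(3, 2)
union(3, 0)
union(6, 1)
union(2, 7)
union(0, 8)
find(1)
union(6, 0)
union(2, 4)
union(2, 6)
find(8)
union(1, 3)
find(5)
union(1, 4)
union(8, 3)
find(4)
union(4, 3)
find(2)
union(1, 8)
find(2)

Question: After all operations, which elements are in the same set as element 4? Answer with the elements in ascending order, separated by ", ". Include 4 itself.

Step 1: union(7, 0) -> merged; set of 7 now {0, 7}
Step 2: union(8, 3) -> merged; set of 8 now {3, 8}
Step 3: find(4) -> no change; set of 4 is {4}
Step 4: find(9) -> no change; set of 9 is {9}
Step 5: union(3, 2) -> merged; set of 3 now {2, 3, 8}
Step 6: union(3, 0) -> merged; set of 3 now {0, 2, 3, 7, 8}
Step 7: union(6, 1) -> merged; set of 6 now {1, 6}
Step 8: union(2, 7) -> already same set; set of 2 now {0, 2, 3, 7, 8}
Step 9: union(0, 8) -> already same set; set of 0 now {0, 2, 3, 7, 8}
Step 10: find(1) -> no change; set of 1 is {1, 6}
Step 11: union(6, 0) -> merged; set of 6 now {0, 1, 2, 3, 6, 7, 8}
Step 12: union(2, 4) -> merged; set of 2 now {0, 1, 2, 3, 4, 6, 7, 8}
Step 13: union(2, 6) -> already same set; set of 2 now {0, 1, 2, 3, 4, 6, 7, 8}
Step 14: find(8) -> no change; set of 8 is {0, 1, 2, 3, 4, 6, 7, 8}
Step 15: union(1, 3) -> already same set; set of 1 now {0, 1, 2, 3, 4, 6, 7, 8}
Step 16: find(5) -> no change; set of 5 is {5}
Step 17: union(1, 4) -> already same set; set of 1 now {0, 1, 2, 3, 4, 6, 7, 8}
Step 18: union(8, 3) -> already same set; set of 8 now {0, 1, 2, 3, 4, 6, 7, 8}
Step 19: find(4) -> no change; set of 4 is {0, 1, 2, 3, 4, 6, 7, 8}
Step 20: union(4, 3) -> already same set; set of 4 now {0, 1, 2, 3, 4, 6, 7, 8}
Step 21: find(2) -> no change; set of 2 is {0, 1, 2, 3, 4, 6, 7, 8}
Step 22: union(1, 8) -> already same set; set of 1 now {0, 1, 2, 3, 4, 6, 7, 8}
Step 23: find(2) -> no change; set of 2 is {0, 1, 2, 3, 4, 6, 7, 8}
Component of 4: {0, 1, 2, 3, 4, 6, 7, 8}

Answer: 0, 1, 2, 3, 4, 6, 7, 8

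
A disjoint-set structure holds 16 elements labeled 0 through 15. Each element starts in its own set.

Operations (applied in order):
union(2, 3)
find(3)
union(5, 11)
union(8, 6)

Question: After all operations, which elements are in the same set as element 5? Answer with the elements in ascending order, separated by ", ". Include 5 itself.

Step 1: union(2, 3) -> merged; set of 2 now {2, 3}
Step 2: find(3) -> no change; set of 3 is {2, 3}
Step 3: union(5, 11) -> merged; set of 5 now {5, 11}
Step 4: union(8, 6) -> merged; set of 8 now {6, 8}
Component of 5: {5, 11}

Answer: 5, 11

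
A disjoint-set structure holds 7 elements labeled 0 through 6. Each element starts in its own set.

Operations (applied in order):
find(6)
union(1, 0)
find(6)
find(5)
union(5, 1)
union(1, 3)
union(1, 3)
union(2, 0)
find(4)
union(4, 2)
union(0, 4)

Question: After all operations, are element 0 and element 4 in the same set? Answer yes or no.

Answer: yes

Derivation:
Step 1: find(6) -> no change; set of 6 is {6}
Step 2: union(1, 0) -> merged; set of 1 now {0, 1}
Step 3: find(6) -> no change; set of 6 is {6}
Step 4: find(5) -> no change; set of 5 is {5}
Step 5: union(5, 1) -> merged; set of 5 now {0, 1, 5}
Step 6: union(1, 3) -> merged; set of 1 now {0, 1, 3, 5}
Step 7: union(1, 3) -> already same set; set of 1 now {0, 1, 3, 5}
Step 8: union(2, 0) -> merged; set of 2 now {0, 1, 2, 3, 5}
Step 9: find(4) -> no change; set of 4 is {4}
Step 10: union(4, 2) -> merged; set of 4 now {0, 1, 2, 3, 4, 5}
Step 11: union(0, 4) -> already same set; set of 0 now {0, 1, 2, 3, 4, 5}
Set of 0: {0, 1, 2, 3, 4, 5}; 4 is a member.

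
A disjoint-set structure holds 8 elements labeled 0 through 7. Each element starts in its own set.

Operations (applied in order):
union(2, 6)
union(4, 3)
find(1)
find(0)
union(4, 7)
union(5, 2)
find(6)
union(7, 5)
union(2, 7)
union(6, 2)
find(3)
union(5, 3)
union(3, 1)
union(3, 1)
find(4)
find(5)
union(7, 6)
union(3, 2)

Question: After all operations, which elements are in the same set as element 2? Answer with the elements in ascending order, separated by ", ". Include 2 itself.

Step 1: union(2, 6) -> merged; set of 2 now {2, 6}
Step 2: union(4, 3) -> merged; set of 4 now {3, 4}
Step 3: find(1) -> no change; set of 1 is {1}
Step 4: find(0) -> no change; set of 0 is {0}
Step 5: union(4, 7) -> merged; set of 4 now {3, 4, 7}
Step 6: union(5, 2) -> merged; set of 5 now {2, 5, 6}
Step 7: find(6) -> no change; set of 6 is {2, 5, 6}
Step 8: union(7, 5) -> merged; set of 7 now {2, 3, 4, 5, 6, 7}
Step 9: union(2, 7) -> already same set; set of 2 now {2, 3, 4, 5, 6, 7}
Step 10: union(6, 2) -> already same set; set of 6 now {2, 3, 4, 5, 6, 7}
Step 11: find(3) -> no change; set of 3 is {2, 3, 4, 5, 6, 7}
Step 12: union(5, 3) -> already same set; set of 5 now {2, 3, 4, 5, 6, 7}
Step 13: union(3, 1) -> merged; set of 3 now {1, 2, 3, 4, 5, 6, 7}
Step 14: union(3, 1) -> already same set; set of 3 now {1, 2, 3, 4, 5, 6, 7}
Step 15: find(4) -> no change; set of 4 is {1, 2, 3, 4, 5, 6, 7}
Step 16: find(5) -> no change; set of 5 is {1, 2, 3, 4, 5, 6, 7}
Step 17: union(7, 6) -> already same set; set of 7 now {1, 2, 3, 4, 5, 6, 7}
Step 18: union(3, 2) -> already same set; set of 3 now {1, 2, 3, 4, 5, 6, 7}
Component of 2: {1, 2, 3, 4, 5, 6, 7}

Answer: 1, 2, 3, 4, 5, 6, 7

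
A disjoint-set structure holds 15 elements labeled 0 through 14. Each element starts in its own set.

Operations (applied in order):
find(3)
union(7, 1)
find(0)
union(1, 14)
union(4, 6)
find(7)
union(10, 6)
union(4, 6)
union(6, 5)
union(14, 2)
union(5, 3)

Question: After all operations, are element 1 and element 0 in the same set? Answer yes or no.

Answer: no

Derivation:
Step 1: find(3) -> no change; set of 3 is {3}
Step 2: union(7, 1) -> merged; set of 7 now {1, 7}
Step 3: find(0) -> no change; set of 0 is {0}
Step 4: union(1, 14) -> merged; set of 1 now {1, 7, 14}
Step 5: union(4, 6) -> merged; set of 4 now {4, 6}
Step 6: find(7) -> no change; set of 7 is {1, 7, 14}
Step 7: union(10, 6) -> merged; set of 10 now {4, 6, 10}
Step 8: union(4, 6) -> already same set; set of 4 now {4, 6, 10}
Step 9: union(6, 5) -> merged; set of 6 now {4, 5, 6, 10}
Step 10: union(14, 2) -> merged; set of 14 now {1, 2, 7, 14}
Step 11: union(5, 3) -> merged; set of 5 now {3, 4, 5, 6, 10}
Set of 1: {1, 2, 7, 14}; 0 is not a member.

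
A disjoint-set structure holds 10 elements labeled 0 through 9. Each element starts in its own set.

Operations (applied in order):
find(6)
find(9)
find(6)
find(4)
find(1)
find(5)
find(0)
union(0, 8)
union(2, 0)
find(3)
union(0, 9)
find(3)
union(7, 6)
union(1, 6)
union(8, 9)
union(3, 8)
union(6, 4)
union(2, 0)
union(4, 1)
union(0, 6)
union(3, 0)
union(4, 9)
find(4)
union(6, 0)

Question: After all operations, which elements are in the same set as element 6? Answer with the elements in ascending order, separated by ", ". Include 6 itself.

Answer: 0, 1, 2, 3, 4, 6, 7, 8, 9

Derivation:
Step 1: find(6) -> no change; set of 6 is {6}
Step 2: find(9) -> no change; set of 9 is {9}
Step 3: find(6) -> no change; set of 6 is {6}
Step 4: find(4) -> no change; set of 4 is {4}
Step 5: find(1) -> no change; set of 1 is {1}
Step 6: find(5) -> no change; set of 5 is {5}
Step 7: find(0) -> no change; set of 0 is {0}
Step 8: union(0, 8) -> merged; set of 0 now {0, 8}
Step 9: union(2, 0) -> merged; set of 2 now {0, 2, 8}
Step 10: find(3) -> no change; set of 3 is {3}
Step 11: union(0, 9) -> merged; set of 0 now {0, 2, 8, 9}
Step 12: find(3) -> no change; set of 3 is {3}
Step 13: union(7, 6) -> merged; set of 7 now {6, 7}
Step 14: union(1, 6) -> merged; set of 1 now {1, 6, 7}
Step 15: union(8, 9) -> already same set; set of 8 now {0, 2, 8, 9}
Step 16: union(3, 8) -> merged; set of 3 now {0, 2, 3, 8, 9}
Step 17: union(6, 4) -> merged; set of 6 now {1, 4, 6, 7}
Step 18: union(2, 0) -> already same set; set of 2 now {0, 2, 3, 8, 9}
Step 19: union(4, 1) -> already same set; set of 4 now {1, 4, 6, 7}
Step 20: union(0, 6) -> merged; set of 0 now {0, 1, 2, 3, 4, 6, 7, 8, 9}
Step 21: union(3, 0) -> already same set; set of 3 now {0, 1, 2, 3, 4, 6, 7, 8, 9}
Step 22: union(4, 9) -> already same set; set of 4 now {0, 1, 2, 3, 4, 6, 7, 8, 9}
Step 23: find(4) -> no change; set of 4 is {0, 1, 2, 3, 4, 6, 7, 8, 9}
Step 24: union(6, 0) -> already same set; set of 6 now {0, 1, 2, 3, 4, 6, 7, 8, 9}
Component of 6: {0, 1, 2, 3, 4, 6, 7, 8, 9}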